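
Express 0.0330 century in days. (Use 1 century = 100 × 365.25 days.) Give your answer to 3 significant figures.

1210 d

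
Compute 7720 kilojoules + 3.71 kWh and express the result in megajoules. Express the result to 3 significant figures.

21.1 megajoules

7720 kJ = 7.72000 MJ and 3.71 kWh = 13.3560 MJ.
7.72000 + 13.3560 ≈ 21.1 MJ.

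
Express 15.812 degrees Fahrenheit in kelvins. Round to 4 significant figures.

264.2 K

K = (°F + 459.67) × 5/9.
Applying the formula gives 264.2 K.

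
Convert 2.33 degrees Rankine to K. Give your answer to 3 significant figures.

°R = K × 9/5.
Applying the formula gives 1.29 K.

1.29 K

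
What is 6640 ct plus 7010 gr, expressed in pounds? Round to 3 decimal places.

6640 ct = 2.92774 lb and 7010 gr = 1.00143 lb.
2.92774 + 1.00143 ≈ 3.929 lb.

3.929 lb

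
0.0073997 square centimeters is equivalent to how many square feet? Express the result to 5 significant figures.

7.9650 × 10^-6 ft²

1 cm² = 0.00107639 ft².
So 0.0073997 × 0.00107639 ≈ 7.9650 × 10^-6 ft².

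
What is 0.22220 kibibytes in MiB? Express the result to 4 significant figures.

1 KiB = 0.0009765625 mebibytes.
0.22220 × 0.0009765625 ≈ 0.0002170 MiB.

0.0002170 mebibytes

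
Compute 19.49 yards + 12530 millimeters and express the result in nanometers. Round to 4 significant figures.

3.035 × 10^10 nanometers

19.49 yd = 1.78217 × 10^10 nm and 12530 mm = 1.25300 × 10^10 nm.
1.78217 × 10^10 + 1.25300 × 10^10 ≈ 3.035 × 10^10 nm.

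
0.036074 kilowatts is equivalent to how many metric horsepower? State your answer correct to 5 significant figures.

1 kW = 1.35962 PS.
0.036074 × 1.35962 ≈ 0.049047 PS.

0.049047 metric horsepower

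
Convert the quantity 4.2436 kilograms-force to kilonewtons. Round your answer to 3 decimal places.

1 kgf = 0.00980665 kN.
4.2436 × 0.00980665 ≈ 0.042 kN.

0.042 kilonewtons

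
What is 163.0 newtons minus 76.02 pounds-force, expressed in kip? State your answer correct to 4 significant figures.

163.0 N = 0.0366439 kip and 76.02 lbf = 0.0760200 kip.
0.0366439 − 0.0760200 ≈ -0.03938 kip.

-0.03938 kip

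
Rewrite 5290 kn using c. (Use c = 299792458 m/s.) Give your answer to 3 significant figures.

9.08e-6 c

1 knot = 1.71600e-9 times the speed of light.
Thus 5290 × 1.71600e-9 ≈ 9.08e-6 c.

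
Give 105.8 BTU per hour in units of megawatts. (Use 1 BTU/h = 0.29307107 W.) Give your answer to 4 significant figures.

1 BTU/h = 2.93071e-7 megawatts.
So 105.8 × 2.93071e-7 ≈ 3.101e-5 MW.

3.101e-5 megawatts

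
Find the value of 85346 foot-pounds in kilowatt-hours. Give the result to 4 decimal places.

1 ft·lbf = 3.76616 × 10^-7 kilowatt-hours.
Thus 85346 × 3.76616 × 10^-7 ≈ 0.0321 kWh.

0.0321 kWh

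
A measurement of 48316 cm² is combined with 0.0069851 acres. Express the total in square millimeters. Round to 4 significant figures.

3.310 × 10^7 mm²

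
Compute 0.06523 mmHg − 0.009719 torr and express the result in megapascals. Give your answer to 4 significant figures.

7.401e-6 megapascals

0.06523 mmHg = 8.69662e-6 MPa and 0.009719 torr = 1.29576e-6 MPa.
8.69662e-6 − 1.29576e-6 ≈ 7.401e-6 MPa.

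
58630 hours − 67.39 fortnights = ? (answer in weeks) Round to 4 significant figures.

58630 h = 348.988 wk and 67.39 fortnight = 134.780 wk.
348.988 − 134.780 ≈ 214.2 wk.

214.2 wk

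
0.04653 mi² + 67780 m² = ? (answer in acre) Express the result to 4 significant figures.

0.04653 mi² = 29.7792 acre and 67780 m² = 16.7488 acre.
29.7792 + 16.7488 ≈ 46.53 acre.

46.53 acre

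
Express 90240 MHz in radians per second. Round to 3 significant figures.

1 megahertz = 6.28319 × 10^6 radians per second.
90240 × 6.28319 × 10^6 ≈ 5.67 × 10^11 rad/s.

5.67 × 10^11 radians per second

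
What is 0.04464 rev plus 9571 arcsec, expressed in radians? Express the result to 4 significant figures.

0.04464 rev = 0.280481 rad and 9571 arcsec = 0.0464015 rad.
0.280481 + 0.0464015 ≈ 0.3269 rad.

0.3269 radians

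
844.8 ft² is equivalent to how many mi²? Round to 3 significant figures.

1 ft² = 3.58701 × 10^-8 square miles.
844.8 × 3.58701 × 10^-8 ≈ 3.03 × 10^-5 mi².

3.03 × 10^-5 mi²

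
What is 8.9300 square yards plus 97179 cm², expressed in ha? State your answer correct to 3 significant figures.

0.00172 hectares

8.9300 yd² = 0.000746662 ha and 97179 cm² = 0.000971790 ha.
0.000746662 + 0.000971790 ≈ 0.00172 ha.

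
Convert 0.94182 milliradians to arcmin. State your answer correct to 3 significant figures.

3.24 arcmin

1 milliradian = 3.43775 arcminutes.
Then 0.94182 × 3.43775 ≈ 3.24 arcmin.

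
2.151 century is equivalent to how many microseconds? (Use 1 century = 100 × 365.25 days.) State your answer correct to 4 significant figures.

6.788 × 10^15 μs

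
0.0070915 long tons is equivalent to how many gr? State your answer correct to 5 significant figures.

1 long ton = 1.56800 × 10^7 grains.
0.0070915 × 1.56800 × 10^7 ≈ 111190 gr.

111190 gr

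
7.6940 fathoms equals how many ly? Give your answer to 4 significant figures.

1.487e-15 ly

1 fathom = 1.93304e-16 light-years.
Thus 7.6940 × 1.93304e-16 ≈ 1.487e-15 ly.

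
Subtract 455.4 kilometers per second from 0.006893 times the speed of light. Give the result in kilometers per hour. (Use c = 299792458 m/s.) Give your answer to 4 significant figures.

0.006893 c = 7.43929 × 10^6 km/h and 455.4 km/s = 1.63944 × 10^6 km/h.
7.43929 × 10^6 − 1.63944 × 10^6 ≈ 5.800 × 10^6 km/h.

5.800 × 10^6 kilometers per hour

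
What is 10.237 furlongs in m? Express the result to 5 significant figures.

1 furlong = 201.168 m.
10.237 × 201.168 ≈ 2059.4 m.

2059.4 m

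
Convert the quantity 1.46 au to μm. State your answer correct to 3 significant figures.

1 au = 1.49598e+17 micrometers.
Then 1.46 × 1.49598e+17 ≈ 2.18e+17 μm.

2.18e+17 μm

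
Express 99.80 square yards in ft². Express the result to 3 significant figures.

898 square feet

1 yd² = 9.00000 square feet.
Thus 99.80 × 9.00000 ≈ 898 ft².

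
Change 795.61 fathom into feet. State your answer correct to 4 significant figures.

4774 feet

1 fathom = 6.00000 feet.
Thus 795.61 × 6.00000 ≈ 4774 ft.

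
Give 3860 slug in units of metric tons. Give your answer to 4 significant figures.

1 slug = 0.0145939 t.
Thus 3860 × 0.0145939 ≈ 56.33 t.

56.33 metric tons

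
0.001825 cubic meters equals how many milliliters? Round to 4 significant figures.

1 cubic meter = 1.00000e+6 milliliters.
0.001825 × 1.00000e+6 ≈ 1825 mL.

1825 mL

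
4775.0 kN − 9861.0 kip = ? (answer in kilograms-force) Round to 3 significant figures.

-3.99e+6 kilograms-force

4775.0 kN = 486914 kgf and 9861.0 kip = 4.47287e+6 kgf.
486914 − 4.47287e+6 ≈ -3.99e+6 kgf.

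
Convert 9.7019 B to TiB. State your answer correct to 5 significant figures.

8.8238e-12 TiB

1 B = 9.09495e-13 TiB.
Then 9.7019 × 9.09495e-13 ≈ 8.8238e-12 TiB.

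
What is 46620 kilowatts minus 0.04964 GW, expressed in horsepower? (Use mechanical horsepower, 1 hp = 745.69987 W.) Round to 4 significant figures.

-4050 horsepower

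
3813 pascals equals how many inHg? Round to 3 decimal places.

1.126 inHg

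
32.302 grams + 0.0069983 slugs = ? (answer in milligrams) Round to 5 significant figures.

32.302 g = 32302.00 mg and 0.0069983 slug = 102132.5 mg.
32302.00 + 102132.5 ≈ 134430 mg.

134430 mg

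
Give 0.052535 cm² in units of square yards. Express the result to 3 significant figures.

1 cm² = 0.000119599 yd².
So 0.052535 × 0.000119599 ≈ 6.28e-6 yd².

6.28e-6 yd²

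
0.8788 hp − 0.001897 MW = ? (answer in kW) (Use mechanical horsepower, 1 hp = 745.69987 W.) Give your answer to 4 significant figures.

0.8788 hp = 0.655321 kW and 0.001897 MW = 1.89700 kW.
0.655321 − 1.89700 ≈ -1.242 kW.

-1.242 kW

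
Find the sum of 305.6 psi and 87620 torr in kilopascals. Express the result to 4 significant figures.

13790 kilopascals

305.6 psi = 2107.04 kPa and 87620 torr = 11681.7 kPa.
2107.04 + 11681.7 ≈ 13790 kPa.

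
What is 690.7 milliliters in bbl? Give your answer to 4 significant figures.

1 milliliter = 6.28981e-6 bbl.
Thus 690.7 × 6.28981e-6 ≈ 0.004344 bbl.

0.004344 bbl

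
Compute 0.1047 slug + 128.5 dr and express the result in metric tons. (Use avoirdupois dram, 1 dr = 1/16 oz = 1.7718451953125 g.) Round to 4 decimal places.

0.0018 metric tons

0.1047 slug = 0.00152798 t and 128.5 dr = 0.000227682 t.
0.00152798 + 0.000227682 ≈ 0.0018 t.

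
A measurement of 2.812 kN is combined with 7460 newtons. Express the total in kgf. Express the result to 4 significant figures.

1047 kgf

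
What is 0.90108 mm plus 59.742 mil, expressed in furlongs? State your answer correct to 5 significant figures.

1.2022e-5 furlongs

0.90108 mm = 4.47924e-6 furlong and 59.742 mil = 7.54318e-6 furlong.
4.47924e-6 + 7.54318e-6 ≈ 1.2022e-5 furlong.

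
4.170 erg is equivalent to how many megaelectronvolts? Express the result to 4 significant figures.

1 erg = 624151 MeV.
4.170 × 624151 ≈ 2.603 × 10^6 MeV.

2.603 × 10^6 megaelectronvolts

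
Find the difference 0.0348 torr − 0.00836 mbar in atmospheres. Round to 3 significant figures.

0.0348 torr = 4.57895e-5 atm and 0.00836 mbar = 8.25068e-6 atm.
4.57895e-5 − 8.25068e-6 ≈ 3.75e-5 atm.

3.75e-5 atm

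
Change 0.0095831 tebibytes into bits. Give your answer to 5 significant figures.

1 TiB = 8.79609 × 10^12 bit.
0.0095831 × 8.79609 × 10^12 ≈ 8.4294 × 10^10 bit.

8.4294 × 10^10 bit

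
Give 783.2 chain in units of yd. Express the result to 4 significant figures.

1 chain = 22.0000 yd.
783.2 × 22.0000 ≈ 17230 yd.

17230 yd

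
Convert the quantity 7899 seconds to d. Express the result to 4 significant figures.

0.09142 days

1 s = 1.15741e-5 d.
Then 7899 × 1.15741e-5 ≈ 0.09142 d.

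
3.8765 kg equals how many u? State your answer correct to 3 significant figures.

2.33 × 10^27 atomic mass units

1 kg = 6.02214 × 10^26 u.
Then 3.8765 × 6.02214 × 10^26 ≈ 2.33 × 10^27 u.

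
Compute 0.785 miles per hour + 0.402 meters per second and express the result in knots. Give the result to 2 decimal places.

1.46 kn

0.785 mph = 0.682146 kn and 0.402 m/s = 0.781425 kn.
0.682146 + 0.781425 ≈ 1.46 kn.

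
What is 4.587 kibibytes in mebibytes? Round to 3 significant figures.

0.00448 MiB

1 kibibyte = 0.0009765625 mebibytes.
So 4.587 × 0.0009765625 ≈ 0.00448 MiB.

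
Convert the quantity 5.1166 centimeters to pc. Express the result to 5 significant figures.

1.6582e-18 parsecs

1 centimeter = 3.24078e-19 pc.
Then 5.1166 × 3.24078e-19 ≈ 1.6582e-18 pc.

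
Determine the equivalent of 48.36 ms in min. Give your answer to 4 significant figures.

0.0008060 minutes

1 ms = 1.66667 × 10^-5 minutes.
48.36 × 1.66667 × 10^-5 ≈ 0.0008060 min.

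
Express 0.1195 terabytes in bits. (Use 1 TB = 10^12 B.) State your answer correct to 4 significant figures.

9.560 × 10^11 bits

1 TB = 8.00000 × 10^12 bit.
Then 0.1195 × 8.00000 × 10^12 ≈ 9.560 × 10^11 bit.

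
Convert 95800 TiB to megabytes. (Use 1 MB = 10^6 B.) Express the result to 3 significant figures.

1.05e+11 MB

1 TiB = 1.09951e+6 MB.
Thus 95800 × 1.09951e+6 ≈ 1.05e+11 MB.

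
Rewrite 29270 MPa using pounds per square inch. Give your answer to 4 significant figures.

4.245e+6 psi

1 MPa = 145.038 pounds per square inch.
29270 × 145.038 ≈ 4.245e+6 psi.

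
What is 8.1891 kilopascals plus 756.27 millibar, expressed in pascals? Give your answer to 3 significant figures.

8.1891 kPa = 8189.10 Pa and 756.27 mbar = 75627.0 Pa.
8189.10 + 75627.0 ≈ 83800 Pa.

83800 Pa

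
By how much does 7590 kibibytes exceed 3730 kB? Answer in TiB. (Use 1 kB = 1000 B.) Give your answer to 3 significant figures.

7590 KiB = 7.06874e-6 TiB and 3730 kB = 3.39242e-6 TiB.
7.06874e-6 − 3.39242e-6 ≈ 3.68e-6 TiB.

3.68e-6 TiB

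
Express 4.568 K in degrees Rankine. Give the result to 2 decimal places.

8.22 °R

°R = K × 9/5.
Applying the formula gives 8.22 °R.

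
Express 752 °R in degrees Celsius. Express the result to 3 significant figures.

145 degrees Celsius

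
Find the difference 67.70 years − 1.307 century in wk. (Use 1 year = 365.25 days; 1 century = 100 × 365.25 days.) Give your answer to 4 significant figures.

67.70 yr = 3532.49 wk and 1.307 century = 6819.74 wk.
3532.49 − 6819.74 ≈ -3287 wk.

-3287 weeks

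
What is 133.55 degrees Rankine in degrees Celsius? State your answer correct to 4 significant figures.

-199.0 °C

°R = (°C + 273.15) × 9/5.
Applying the formula gives -199.0 °C.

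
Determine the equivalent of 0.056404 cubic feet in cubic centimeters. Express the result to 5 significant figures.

1597.2 cm³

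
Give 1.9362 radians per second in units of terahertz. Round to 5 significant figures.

3.0816 × 10^-13 THz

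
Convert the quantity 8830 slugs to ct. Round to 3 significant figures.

1 slug = 72969.5 ct.
Then 8830 × 72969.5 ≈ 6.44e+8 ct.

6.44e+8 ct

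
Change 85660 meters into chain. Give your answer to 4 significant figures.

1 m = 0.0497097 chain.
So 85660 × 0.0497097 ≈ 4258 chain.

4258 chain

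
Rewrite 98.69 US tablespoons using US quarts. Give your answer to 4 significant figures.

1.542 US qt

1 US tablespoon = 0.0156250 US quarts.
So 98.69 × 0.0156250 ≈ 1.542 US qt.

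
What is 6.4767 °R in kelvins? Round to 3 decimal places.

3.598 kelvins

°R = K × 9/5.
Applying the formula gives 3.598 K.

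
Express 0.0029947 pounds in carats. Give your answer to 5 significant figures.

1 pound = 2267.96 ct.
0.0029947 × 2267.96 ≈ 6.7919 ct.

6.7919 carats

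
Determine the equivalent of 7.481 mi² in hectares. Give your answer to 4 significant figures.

1938 ha

1 mi² = 258.999 ha.
7.481 × 258.999 ≈ 1938 ha.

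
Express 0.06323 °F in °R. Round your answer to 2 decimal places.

°R = °F + 459.67.
Applying the formula gives 459.73 °R.

459.73 °R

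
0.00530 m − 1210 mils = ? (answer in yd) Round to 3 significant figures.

0.00530 m = 0.00579615 yd and 1210 mil = 0.0336111 yd.
0.00579615 − 0.0336111 ≈ -0.0278 yd.

-0.0278 yd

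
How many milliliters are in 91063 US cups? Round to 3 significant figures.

1 US cup = 236.588 mL.
Then 91063 × 236.588 ≈ 2.15 × 10^7 mL.

2.15 × 10^7 mL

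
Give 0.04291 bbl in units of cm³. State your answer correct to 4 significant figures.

6822 cm³

1 bbl = 158987 cubic centimeters.
Then 0.04291 × 158987 ≈ 6822 cm³.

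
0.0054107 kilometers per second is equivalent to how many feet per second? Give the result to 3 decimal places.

1 kilometer per second = 3280.84 ft/s.
Then 0.0054107 × 3280.84 ≈ 17.752 ft/s.

17.752 ft/s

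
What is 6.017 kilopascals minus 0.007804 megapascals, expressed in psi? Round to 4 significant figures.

-0.2592 psi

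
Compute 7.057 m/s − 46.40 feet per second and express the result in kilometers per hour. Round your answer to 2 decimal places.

-25.51 km/h

7.057 m/s = 25.4052 km/h and 46.40 ft/s = 50.9138 km/h.
25.4052 − 50.9138 ≈ -25.51 km/h.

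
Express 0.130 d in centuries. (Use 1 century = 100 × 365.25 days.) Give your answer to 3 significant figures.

1 day = 2.73785 × 10^-5 century.
So 0.130 × 2.73785 × 10^-5 ≈ 3.56 × 10^-6 century.

3.56 × 10^-6 century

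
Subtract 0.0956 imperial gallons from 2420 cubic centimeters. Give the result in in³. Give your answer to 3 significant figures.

2420 cm³ = 147.677 in³ and 0.0956 imp gal = 26.5213 in³.
147.677 − 26.5213 ≈ 121 in³.

121 in³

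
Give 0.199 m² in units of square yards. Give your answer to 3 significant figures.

1 m² = 1.19599 square yards.
So 0.199 × 1.19599 ≈ 0.238 yd².

0.238 yd²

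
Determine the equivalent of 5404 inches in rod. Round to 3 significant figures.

27.3 rod

1 in = 0.00505051 rod.
Then 5404 × 0.00505051 ≈ 27.3 rod.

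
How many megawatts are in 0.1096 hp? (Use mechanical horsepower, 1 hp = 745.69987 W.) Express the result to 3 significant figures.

1 horsepower = 0.000745700 megawatts.
So 0.1096 × 0.000745700 ≈ 8.17e-5 MW.

8.17e-5 MW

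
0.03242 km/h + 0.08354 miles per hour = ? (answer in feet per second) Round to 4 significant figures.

0.03242 km/h = 0.0295458 ft/s and 0.08354 mph = 0.122525 ft/s.
0.0295458 + 0.122525 ≈ 0.1521 ft/s.

0.1521 ft/s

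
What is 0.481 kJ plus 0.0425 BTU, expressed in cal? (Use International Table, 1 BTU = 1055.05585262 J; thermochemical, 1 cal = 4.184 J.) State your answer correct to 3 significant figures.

126 cal

0.481 kJ = 114.962 cal and 0.0425 BTU = 10.7170 cal.
114.962 + 10.7170 ≈ 126 cal.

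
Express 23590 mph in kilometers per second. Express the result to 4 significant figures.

10.55 km/s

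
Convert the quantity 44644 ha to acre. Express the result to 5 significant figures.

110320 acre

1 hectare = 2.47105 acre.
Thus 44644 × 2.47105 ≈ 110320 acre.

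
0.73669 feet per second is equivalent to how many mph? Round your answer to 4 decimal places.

1 foot per second = 0.681818 mph.
Then 0.73669 × 0.681818 ≈ 0.5023 mph.

0.5023 mph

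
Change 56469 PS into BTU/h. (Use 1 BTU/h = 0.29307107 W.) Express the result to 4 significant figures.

1 metric horsepower = 2509.63 BTU per hour.
56469 × 2509.63 ≈ 1.417 × 10^8 BTU/h.

1.417 × 10^8 BTU/h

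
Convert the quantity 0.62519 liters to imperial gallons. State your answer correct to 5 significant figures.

1 liter = 0.219969 imp gal.
Then 0.62519 × 0.219969 ≈ 0.13752 imp gal.

0.13752 imperial gallons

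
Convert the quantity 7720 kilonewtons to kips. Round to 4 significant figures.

1736 kips

1 kN = 0.224809 kip.
Thus 7720 × 0.224809 ≈ 1736 kip.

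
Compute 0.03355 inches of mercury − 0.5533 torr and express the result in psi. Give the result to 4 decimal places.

0.0058 pounds per square inch

0.03355 inHg = 0.0164782 psi and 0.5533 torr = 0.0106990 psi.
0.0164782 − 0.0106990 ≈ 0.0058 psi.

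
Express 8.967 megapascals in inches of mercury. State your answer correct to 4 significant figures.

2648 inHg

1 megapascal = 295.300 inHg.
Thus 8.967 × 295.300 ≈ 2648 inHg.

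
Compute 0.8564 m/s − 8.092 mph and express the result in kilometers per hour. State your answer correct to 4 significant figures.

-9.940 km/h

0.8564 m/s = 3.08304 km/h and 8.092 mph = 13.0228 km/h.
3.08304 − 13.0228 ≈ -9.940 km/h.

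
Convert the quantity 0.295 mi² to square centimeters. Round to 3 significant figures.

1 mi² = 2.58999e+10 square centimeters.
So 0.295 × 2.58999e+10 ≈ 7.64e+9 cm².

7.64e+9 cm²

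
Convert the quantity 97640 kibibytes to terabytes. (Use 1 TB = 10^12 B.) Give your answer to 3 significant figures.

1 KiB = 1.02400 × 10^-9 terabytes.
97640 × 1.02400 × 10^-9 ≈ 1.00 × 10^-4 TB.

1.00 × 10^-4 terabytes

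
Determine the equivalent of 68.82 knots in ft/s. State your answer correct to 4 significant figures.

116.2 feet per second

1 knot = 1.68781 ft/s.
68.82 × 1.68781 ≈ 116.2 ft/s.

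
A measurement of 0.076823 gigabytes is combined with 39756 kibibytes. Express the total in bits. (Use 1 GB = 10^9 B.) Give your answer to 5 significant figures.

9.4027 × 10^8 bits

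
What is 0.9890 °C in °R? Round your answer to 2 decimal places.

°R = (°C + 273.15) × 9/5.
Applying the formula gives 493.45 °R.

493.45 °R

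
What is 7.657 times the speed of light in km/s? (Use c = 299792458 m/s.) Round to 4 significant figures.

2.296e+6 km/s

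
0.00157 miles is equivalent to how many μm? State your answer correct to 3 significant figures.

2.53 × 10^6 μm

1 mile = 1.60934 × 10^9 micrometers.
So 0.00157 × 1.60934 × 10^9 ≈ 2.53 × 10^6 μm.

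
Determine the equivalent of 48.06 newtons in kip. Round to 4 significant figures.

1 newton = 0.000224809 kip.
Then 48.06 × 0.000224809 ≈ 0.01080 kip.

0.01080 kip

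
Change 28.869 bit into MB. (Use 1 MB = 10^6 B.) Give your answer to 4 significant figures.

3.609 × 10^-6 MB

1 bit = 1.25000 × 10^-7 MB.
So 28.869 × 1.25000 × 10^-7 ≈ 3.609 × 10^-6 MB.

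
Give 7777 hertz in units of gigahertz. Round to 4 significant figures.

7.777 × 10^-6 GHz

1 hertz = 1.00000 × 10^-9 GHz.
Then 7777 × 1.00000 × 10^-9 ≈ 7.777 × 10^-6 GHz.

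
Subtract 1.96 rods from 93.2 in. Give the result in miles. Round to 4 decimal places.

-0.0047 mi

93.2 in = 0.00147096 mi and 1.96 rod = 0.00612500 mi.
0.00147096 − 0.00612500 ≈ -0.0047 mi.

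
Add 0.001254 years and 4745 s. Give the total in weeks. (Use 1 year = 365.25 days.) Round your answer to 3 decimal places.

0.073 wk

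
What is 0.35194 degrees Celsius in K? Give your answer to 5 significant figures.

273.50 K

K = °C + 273.15.
Applying the formula gives 273.50 K.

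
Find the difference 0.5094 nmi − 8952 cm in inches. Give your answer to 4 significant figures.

33620 inches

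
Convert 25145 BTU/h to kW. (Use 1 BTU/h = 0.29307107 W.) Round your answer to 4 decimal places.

1 BTU/h = 0.000293071 kilowatts.
Thus 25145 × 0.000293071 ≈ 7.3693 kW.

7.3693 kW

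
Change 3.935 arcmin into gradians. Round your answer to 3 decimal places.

0.073 gradians

1 arcmin = 0.0185185 grad.
Thus 3.935 × 0.0185185 ≈ 0.073 grad.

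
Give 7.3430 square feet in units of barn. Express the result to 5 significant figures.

1 square foot = 9.29030e+26 barn.
So 7.3430 × 9.29030e+26 ≈ 6.8219e+27 barn.

6.8219e+27 barns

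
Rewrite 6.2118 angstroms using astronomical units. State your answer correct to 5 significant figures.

4.1523 × 10^-21 au

1 angstrom = 6.68459 × 10^-22 astronomical units.
So 6.2118 × 6.68459 × 10^-22 ≈ 4.1523 × 10^-21 au.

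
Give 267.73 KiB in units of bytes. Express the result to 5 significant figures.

1 kibibyte = 1024.00 B.
So 267.73 × 1024.00 ≈ 274160 B.

274160 bytes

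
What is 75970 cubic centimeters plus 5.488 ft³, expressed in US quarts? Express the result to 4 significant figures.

75970 cm³ = 80.2766 US qt and 5.488 ft³ = 164.212 US qt.
80.2766 + 164.212 ≈ 244.5 US qt.

244.5 US qt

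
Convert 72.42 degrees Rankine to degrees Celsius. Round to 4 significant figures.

-232.9 degrees Celsius

°R = (°C + 273.15) × 9/5.
Applying the formula gives -232.9 °C.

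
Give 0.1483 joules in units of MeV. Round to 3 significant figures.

9.26e+11 MeV

1 J = 6.24151e+12 MeV.
Thus 0.1483 × 6.24151e+12 ≈ 9.26e+11 MeV.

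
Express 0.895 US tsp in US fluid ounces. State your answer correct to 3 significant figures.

0.149 US fluid ounces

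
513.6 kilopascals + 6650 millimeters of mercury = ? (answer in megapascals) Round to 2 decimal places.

1.40 megapascals

513.6 kPa = 0.513600 MPa and 6650 mmHg = 0.886594 MPa.
0.513600 + 0.886594 ≈ 1.40 MPa.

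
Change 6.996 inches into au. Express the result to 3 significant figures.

1.19e-12 au

1 in = 1.69789e-13 astronomical units.
Then 6.996 × 1.69789e-13 ≈ 1.19e-12 au.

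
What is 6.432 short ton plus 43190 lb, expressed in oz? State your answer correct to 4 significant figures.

6.432 short ton = 205824 oz and 43190 lb = 691040 oz.
205824 + 691040 ≈ 896900 oz.

896900 oz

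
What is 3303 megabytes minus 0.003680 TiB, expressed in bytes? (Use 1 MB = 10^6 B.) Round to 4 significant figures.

3303 MB = 3.30300e+9 B and 0.003680 TiB = 4.04620e+9 B.
3.30300e+9 − 4.04620e+9 ≈ -7.432e+8 B.

-7.432e+8 B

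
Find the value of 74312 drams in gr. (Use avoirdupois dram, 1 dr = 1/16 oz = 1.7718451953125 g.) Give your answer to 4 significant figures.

1 dram = 27.34375 gr.
Then 74312 × 27.34375 ≈ 2.032e+6 gr.

2.032e+6 grains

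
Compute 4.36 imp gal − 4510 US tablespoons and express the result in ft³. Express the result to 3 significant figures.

-1.66 cubic feet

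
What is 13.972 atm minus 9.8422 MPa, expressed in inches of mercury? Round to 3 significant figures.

13.972 atm = 418.060 inHg and 9.8422 MPa = 2906.40 inHg.
418.060 − 2906.40 ≈ -2490 inHg.

-2490 inches of mercury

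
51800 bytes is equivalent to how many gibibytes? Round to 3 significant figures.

4.82 × 10^-5 GiB

1 byte = 9.31323 × 10^-10 GiB.
Thus 51800 × 9.31323 × 10^-10 ≈ 4.82 × 10^-5 GiB.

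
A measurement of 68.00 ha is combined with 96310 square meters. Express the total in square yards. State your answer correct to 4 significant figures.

928500 square yards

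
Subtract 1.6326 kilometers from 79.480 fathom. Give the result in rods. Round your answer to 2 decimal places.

-295.72 rods

79.480 fathom = 28.9018 rod and 1.6326 km = 324.624 rod.
28.9018 − 324.624 ≈ -295.72 rod.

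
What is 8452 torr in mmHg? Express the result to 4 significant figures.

1 torr = 1.00000 mmHg.
8452 × 1.00000 ≈ 8452 mmHg.

8452 millimeters of mercury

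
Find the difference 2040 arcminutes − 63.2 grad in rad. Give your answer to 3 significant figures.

-0.399 rad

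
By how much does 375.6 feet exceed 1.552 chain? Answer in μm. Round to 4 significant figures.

375.6 ft = 1.14483 × 10^8 μm and 1.552 chain = 3.12213 × 10^7 μm.
1.14483 × 10^8 − 3.12213 × 10^7 ≈ 8.326 × 10^7 μm.

8.326 × 10^7 μm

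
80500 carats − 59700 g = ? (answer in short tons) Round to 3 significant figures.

-0.0481 short ton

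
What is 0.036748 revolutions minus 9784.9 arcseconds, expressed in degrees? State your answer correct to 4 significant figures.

10.51 °

0.036748 rev = 13.2293 ° and 9784.9 arcsec = 2.71803 °.
13.2293 − 2.71803 ≈ 10.51 °.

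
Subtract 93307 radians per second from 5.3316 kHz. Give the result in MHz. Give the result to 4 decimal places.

5.3316 kHz = 0.00533160 MHz and 93307 rad/s = 0.0148503 MHz.
0.00533160 − 0.0148503 ≈ -0.0095 MHz.

-0.0095 megahertz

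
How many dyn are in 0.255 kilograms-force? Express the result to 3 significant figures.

250000 dyn

1 kilogram-force = 980665 dyn.
Then 0.255 × 980665 ≈ 250000 dyn.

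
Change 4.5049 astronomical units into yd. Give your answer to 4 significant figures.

1 au = 1.63602 × 10^11 yards.
Thus 4.5049 × 1.63602 × 10^11 ≈ 7.370 × 10^11 yd.

7.370 × 10^11 yd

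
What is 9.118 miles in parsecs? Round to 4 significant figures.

4.756 × 10^-13 pc

1 mile = 5.21553 × 10^-14 parsecs.
Then 9.118 × 5.21553 × 10^-14 ≈ 4.756 × 10^-13 pc.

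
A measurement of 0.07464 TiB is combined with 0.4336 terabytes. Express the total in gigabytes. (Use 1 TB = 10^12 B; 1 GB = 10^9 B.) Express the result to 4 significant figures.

0.07464 TiB = 82.0675 GB and 0.4336 TB = 433.600 GB.
82.0675 + 433.600 ≈ 515.7 GB.

515.7 GB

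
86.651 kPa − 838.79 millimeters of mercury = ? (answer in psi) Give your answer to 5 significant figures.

86.651 kPa = 12.5677 psi and 838.79 mmHg = 16.2195 psi.
12.5677 − 16.2195 ≈ -3.6518 psi.

-3.6518 pounds per square inch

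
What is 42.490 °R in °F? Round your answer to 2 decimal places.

-417.18 °F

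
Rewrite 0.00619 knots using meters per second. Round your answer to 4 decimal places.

0.0032 m/s

1 kn = 0.514444 meters per second.
Then 0.00619 × 0.514444 ≈ 0.0032 m/s.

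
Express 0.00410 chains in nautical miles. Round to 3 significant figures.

4.45 × 10^-5 nmi

1 chain = 0.0108622 nautical miles.
Thus 0.00410 × 0.0108622 ≈ 4.45 × 10^-5 nmi.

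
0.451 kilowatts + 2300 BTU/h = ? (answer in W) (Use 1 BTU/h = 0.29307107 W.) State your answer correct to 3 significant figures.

0.451 kW = 451.000 W and 2300 BTU/h = 674.063 W.
451.000 + 674.063 ≈ 1130 W.

1130 watts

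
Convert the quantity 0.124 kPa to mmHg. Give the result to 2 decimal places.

0.93 millimeters of mercury

1 kilopascal = 7.50062 mmHg.
0.124 × 7.50062 ≈ 0.93 mmHg.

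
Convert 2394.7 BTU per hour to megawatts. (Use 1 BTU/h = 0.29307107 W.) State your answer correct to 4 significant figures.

0.0007018 megawatts

1 BTU/h = 2.93071e-7 megawatts.
2394.7 × 2.93071e-7 ≈ 0.0007018 MW.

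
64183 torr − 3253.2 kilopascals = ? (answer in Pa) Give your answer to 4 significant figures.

5.304 × 10^6 pascals

64183 torr = 8.55703 × 10^6 Pa and 3253.2 kPa = 3.25320 × 10^6 Pa.
8.55703 × 10^6 − 3.25320 × 10^6 ≈ 5.304 × 10^6 Pa.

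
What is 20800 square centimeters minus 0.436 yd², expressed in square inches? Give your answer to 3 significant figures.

2660 square inches

20800 cm² = 3224.01 in² and 0.436 yd² = 565.056 in².
3224.01 − 565.056 ≈ 2660 in².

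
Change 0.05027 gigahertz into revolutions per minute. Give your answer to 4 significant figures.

3.016 × 10^9 revolutions per minute

1 GHz = 6.00000 × 10^10 rpm.
Thus 0.05027 × 6.00000 × 10^10 ≈ 3.016 × 10^9 rpm.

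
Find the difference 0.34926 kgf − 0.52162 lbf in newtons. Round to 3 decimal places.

0.34926 kgf = 3.42507 N and 0.52162 lbf = 2.32028 N.
3.42507 − 2.32028 ≈ 1.105 N.

1.105 N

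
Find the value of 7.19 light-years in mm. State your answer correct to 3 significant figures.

6.80e+19 mm

1 ly = 9.46073e+18 mm.
Then 7.19 × 9.46073e+18 ≈ 6.80e+19 mm.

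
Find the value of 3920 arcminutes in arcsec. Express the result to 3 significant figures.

235000 arcsec

1 arcmin = 60.0000 arcsec.
So 3920 × 60.0000 ≈ 235000 arcsec.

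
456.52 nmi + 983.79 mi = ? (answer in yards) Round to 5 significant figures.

456.52 nmi = 924623 yd and 983.79 mi = 1.73147 × 10^6 yd.
924623 + 1.73147 × 10^6 ≈ 2.6561 × 10^6 yd.

2.6561 × 10^6 yards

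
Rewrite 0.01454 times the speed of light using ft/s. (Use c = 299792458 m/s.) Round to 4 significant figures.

1 speed of light = 9.83571e+8 feet per second.
Thus 0.01454 × 9.83571e+8 ≈ 1.430e+7 ft/s.

1.430e+7 ft/s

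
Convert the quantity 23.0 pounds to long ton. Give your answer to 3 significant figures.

1 pound = 0.000446429 long ton.
Then 23.0 × 0.000446429 ≈ 0.0103 long ton.

0.0103 long ton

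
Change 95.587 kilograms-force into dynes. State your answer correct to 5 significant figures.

9.3739 × 10^7 dyn

1 kilogram-force = 980665 dynes.
Then 95.587 × 980665 ≈ 9.3739 × 10^7 dyn.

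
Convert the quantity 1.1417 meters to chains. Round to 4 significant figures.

0.05675 chains

1 meter = 0.0497097 chain.
Then 1.1417 × 0.0497097 ≈ 0.05675 chain.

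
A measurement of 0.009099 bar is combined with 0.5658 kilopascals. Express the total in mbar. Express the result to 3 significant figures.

0.009099 bar = 9.09900 mbar and 0.5658 kPa = 5.65800 mbar.
9.09900 + 5.65800 ≈ 14.8 mbar.

14.8 millibar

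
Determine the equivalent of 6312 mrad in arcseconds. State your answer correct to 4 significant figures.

1.302e+6 arcseconds

1 mrad = 206.265 arcsec.
Thus 6312 × 206.265 ≈ 1.302e+6 arcsec.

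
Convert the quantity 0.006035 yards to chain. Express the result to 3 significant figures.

0.000274 chain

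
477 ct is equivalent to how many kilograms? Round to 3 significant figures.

0.0954 kg

1 ct = 0.000200000 kilograms.
So 477 × 0.000200000 ≈ 0.0954 kg.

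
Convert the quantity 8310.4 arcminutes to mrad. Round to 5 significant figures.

2417.4 milliradians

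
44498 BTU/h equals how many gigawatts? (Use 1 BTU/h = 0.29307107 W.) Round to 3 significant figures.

1.30e-5 GW

1 BTU/h = 2.93071e-10 gigawatts.
Then 44498 × 2.93071e-10 ≈ 1.30e-5 GW.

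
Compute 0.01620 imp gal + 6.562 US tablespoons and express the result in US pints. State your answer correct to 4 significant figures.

0.01620 imp gal = 0.1556431 US pt and 6.562 US tbsp = 0.2050625 US pt.
0.1556431 + 0.2050625 ≈ 0.3607 US pt.

0.3607 US pt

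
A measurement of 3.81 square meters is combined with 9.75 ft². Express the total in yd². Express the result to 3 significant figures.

5.64 square yards

3.81 m² = 4.55672 yd² and 9.75 ft² = 1.08333 yd².
4.55672 + 1.08333 ≈ 5.64 yd².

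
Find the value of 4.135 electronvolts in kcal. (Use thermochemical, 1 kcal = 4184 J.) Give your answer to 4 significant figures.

1.583e-22 kilocalories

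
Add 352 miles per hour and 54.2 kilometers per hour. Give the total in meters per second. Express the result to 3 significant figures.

352 mph = 157.358 m/s and 54.2 km/h = 15.0556 m/s.
157.358 + 15.0556 ≈ 172 m/s.

172 m/s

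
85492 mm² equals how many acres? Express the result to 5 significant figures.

1 mm² = 2.47105 × 10^-10 acres.
So 85492 × 2.47105 × 10^-10 ≈ 2.1126 × 10^-5 acre.

2.1126 × 10^-5 acres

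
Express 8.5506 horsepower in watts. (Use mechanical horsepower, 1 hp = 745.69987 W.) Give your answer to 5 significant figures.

1 hp = 745.700 W.
Thus 8.5506 × 745.700 ≈ 6376.2 W.

6376.2 watts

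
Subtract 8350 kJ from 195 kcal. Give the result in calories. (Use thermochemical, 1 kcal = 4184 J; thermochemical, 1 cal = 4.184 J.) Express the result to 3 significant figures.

-1.80e+6 calories

195 kcal = 195000 cal and 8350 kJ = 1.99570e+6 cal.
195000 − 1.99570e+6 ≈ -1.80e+6 cal.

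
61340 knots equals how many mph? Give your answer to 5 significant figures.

70589 mph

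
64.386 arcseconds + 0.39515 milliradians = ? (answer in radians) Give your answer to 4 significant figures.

0.0007073 radians

64.386 arcsec = 0.000312152 rad and 0.39515 mrad = 0.000395150 rad.
0.000312152 + 0.000395150 ≈ 0.0007073 rad.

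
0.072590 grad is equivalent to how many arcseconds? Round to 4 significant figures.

1 gradian = 3240.00 arcsec.
Thus 0.072590 × 3240.00 ≈ 235.2 arcsec.

235.2 arcsec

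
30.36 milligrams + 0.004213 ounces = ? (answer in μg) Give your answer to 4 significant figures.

149800 μg

30.36 mg = 30360.0 μg and 0.004213 oz = 119437 μg.
30360.0 + 119437 ≈ 149800 μg.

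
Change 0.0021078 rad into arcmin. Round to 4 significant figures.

7.246 arcmin

1 radian = 3437.75 arcmin.
So 0.0021078 × 3437.75 ≈ 7.246 arcmin.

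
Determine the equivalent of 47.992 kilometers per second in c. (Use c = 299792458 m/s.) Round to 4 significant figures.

0.0001601 c

1 kilometer per second = 3.33564e-6 c.
Thus 47.992 × 3.33564e-6 ≈ 0.0001601 c.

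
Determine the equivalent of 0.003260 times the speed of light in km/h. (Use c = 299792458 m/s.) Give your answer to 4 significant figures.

1 speed of light = 1.07925 × 10^9 km/h.
0.003260 × 1.07925 × 10^9 ≈ 3.518 × 10^6 km/h.

3.518 × 10^6 km/h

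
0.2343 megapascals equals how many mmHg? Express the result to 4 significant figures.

1 MPa = 7500.62 mmHg.
0.2343 × 7500.62 ≈ 1757 mmHg.

1757 mmHg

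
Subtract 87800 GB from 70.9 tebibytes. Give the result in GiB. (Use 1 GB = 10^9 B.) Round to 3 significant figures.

70.9 TiB = 72601.6 GiB and 87800 GB = 81770.1 GiB.
72601.6 − 81770.1 ≈ -9170 GiB.

-9170 gibibytes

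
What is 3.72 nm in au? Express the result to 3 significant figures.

1 nanometer = 6.68459 × 10^-21 au.
Thus 3.72 × 6.68459 × 10^-21 ≈ 2.49 × 10^-20 au.

2.49 × 10^-20 au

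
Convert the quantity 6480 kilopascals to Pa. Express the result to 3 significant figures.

6.48 × 10^6 pascals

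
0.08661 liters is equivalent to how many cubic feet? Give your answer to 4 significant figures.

1 liter = 0.0353147 cubic feet.
0.08661 × 0.0353147 ≈ 0.003059 ft³.

0.003059 cubic feet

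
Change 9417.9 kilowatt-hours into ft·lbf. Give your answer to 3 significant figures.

2.50e+10 foot-pounds

1 kilowatt-hour = 2.65522e+6 ft·lbf.
Thus 9417.9 × 2.65522e+6 ≈ 2.50e+10 ft·lbf.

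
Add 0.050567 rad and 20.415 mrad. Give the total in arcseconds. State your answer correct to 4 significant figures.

0.050567 rad = 10430.2 arcsec and 20.415 mrad = 4210.90 arcsec.
10430.2 + 4210.90 ≈ 14640 arcsec.

14640 arcsec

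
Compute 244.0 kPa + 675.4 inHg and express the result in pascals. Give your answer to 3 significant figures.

2.53 × 10^6 Pa

244.0 kPa = 244000 Pa and 675.4 inHg = 2.28717 × 10^6 Pa.
244000 + 2.28717 × 10^6 ≈ 2.53 × 10^6 Pa.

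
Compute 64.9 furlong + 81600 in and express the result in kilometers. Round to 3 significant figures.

64.9 furlong = 13.0558 km and 81600 in = 2.07264 km.
13.0558 + 2.07264 ≈ 15.1 km.

15.1 km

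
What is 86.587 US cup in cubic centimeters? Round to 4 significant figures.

20490 cubic centimeters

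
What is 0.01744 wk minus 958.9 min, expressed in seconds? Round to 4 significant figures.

0.01744 wk = 10547.7 s and 958.9 min = 57534.0 s.
10547.7 − 57534.0 ≈ -46990 s.

-46990 s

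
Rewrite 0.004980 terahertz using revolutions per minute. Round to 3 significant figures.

2.99e+11 rpm

1 terahertz = 6.00000e+13 rpm.
0.004980 × 6.00000e+13 ≈ 2.99e+11 rpm.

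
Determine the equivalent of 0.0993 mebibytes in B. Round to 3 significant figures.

104000 B

1 MiB = 1.04858 × 10^6 B.
Thus 0.0993 × 1.04858 × 10^6 ≈ 104000 B.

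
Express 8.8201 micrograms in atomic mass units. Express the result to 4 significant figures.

5.312 × 10^18 u

1 μg = 6.02214 × 10^17 atomic mass units.
Then 8.8201 × 6.02214 × 10^17 ≈ 5.312 × 10^18 u.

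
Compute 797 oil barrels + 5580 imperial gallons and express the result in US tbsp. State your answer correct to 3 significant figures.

797 bbl = 8.56934e+6 US tbsp and 5580 imp gal = 1.71553e+6 US tbsp.
8.56934e+6 + 1.71553e+6 ≈ 1.03e+7 US tbsp.

1.03e+7 US tablespoons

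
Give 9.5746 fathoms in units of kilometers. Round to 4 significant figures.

1 fathom = 0.00182880 kilometers.
Thus 9.5746 × 0.00182880 ≈ 0.01751 km.

0.01751 km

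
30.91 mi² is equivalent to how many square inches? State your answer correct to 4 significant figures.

1 square mile = 4.01449 × 10^9 square inches.
Thus 30.91 × 4.01449 × 10^9 ≈ 1.241 × 10^11 in².

1.241 × 10^11 square inches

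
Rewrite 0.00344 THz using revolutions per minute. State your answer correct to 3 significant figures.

2.06 × 10^11 rpm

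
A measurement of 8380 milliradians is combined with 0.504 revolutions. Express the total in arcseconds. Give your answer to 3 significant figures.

2.38 × 10^6 arcsec

8380 mrad = 1.72850 × 10^6 arcsec and 0.504 rev = 653184 arcsec.
1.72850 × 10^6 + 653184 ≈ 2.38 × 10^6 arcsec.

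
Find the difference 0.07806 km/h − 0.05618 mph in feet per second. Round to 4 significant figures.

-0.01126 feet per second

0.07806 km/h = 0.0711395 ft/s and 0.05618 mph = 0.0823973 ft/s.
0.0711395 − 0.0823973 ≈ -0.01126 ft/s.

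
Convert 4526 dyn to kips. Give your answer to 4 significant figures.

1.017e-5 kips

1 dyn = 2.24809e-9 kip.
Then 4526 × 2.24809e-9 ≈ 1.017e-5 kip.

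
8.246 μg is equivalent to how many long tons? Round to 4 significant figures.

1 microgram = 9.84207e-13 long ton.
Thus 8.246 × 9.84207e-13 ≈ 8.116e-12 long ton.

8.116e-12 long ton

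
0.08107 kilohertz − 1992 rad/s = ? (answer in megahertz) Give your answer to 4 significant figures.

-0.0002360 MHz

0.08107 kHz = 8.10700e-5 MHz and 1992 rad/s = 0.000317037 MHz.
8.10700e-5 − 0.000317037 ≈ -0.0002360 MHz.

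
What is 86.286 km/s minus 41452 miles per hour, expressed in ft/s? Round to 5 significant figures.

222290 ft/s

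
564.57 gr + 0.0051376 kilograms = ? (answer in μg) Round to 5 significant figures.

564.57 gr = 3.65835 × 10^7 μg and 0.0051376 kg = 5.13760 × 10^6 μg.
3.65835 × 10^7 + 5.13760 × 10^6 ≈ 4.1721 × 10^7 μg.

4.1721 × 10^7 micrograms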